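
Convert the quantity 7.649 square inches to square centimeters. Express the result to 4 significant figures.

49.35 square centimeters

1 in² = 6.45160 cm².
Then 7.649 × 6.45160 ≈ 49.35 cm².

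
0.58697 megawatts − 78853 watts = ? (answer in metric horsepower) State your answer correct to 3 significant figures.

0.58697 MW = 798.057 PS and 78853 W = 107.210 PS.
798.057 − 107.210 ≈ 691 PS.

691 PS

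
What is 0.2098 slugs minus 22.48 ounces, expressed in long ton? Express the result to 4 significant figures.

0.002386 long ton

0.2098 slug = 0.00301344 long ton and 22.48 oz = 0.000627232 long ton.
0.00301344 − 0.000627232 ≈ 0.002386 long ton.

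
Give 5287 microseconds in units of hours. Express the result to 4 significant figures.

1 microsecond = 2.77778e-10 h.
So 5287 × 2.77778e-10 ≈ 1.469e-6 h.

1.469e-6 h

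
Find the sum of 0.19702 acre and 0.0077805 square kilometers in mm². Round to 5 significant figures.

8.5778e+9 square millimeters

0.19702 acre = 7.97312e+8 mm² and 0.0077805 km² = 7.78050e+9 mm².
7.97312e+8 + 7.78050e+9 ≈ 8.5778e+9 mm².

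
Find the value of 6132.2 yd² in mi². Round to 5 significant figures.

1 yd² = 3.22831 × 10^-7 mi².
Then 6132.2 × 3.22831 × 10^-7 ≈ 0.0019797 mi².

0.0019797 square miles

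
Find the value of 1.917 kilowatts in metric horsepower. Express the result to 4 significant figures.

2.606 metric horsepower

1 kW = 1.35962 metric horsepower.
1.917 × 1.35962 ≈ 2.606 PS.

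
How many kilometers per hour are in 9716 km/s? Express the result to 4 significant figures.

1 km/s = 3600.00 kilometers per hour.
Then 9716 × 3600.00 ≈ 3.498 × 10^7 km/h.

3.498 × 10^7 km/h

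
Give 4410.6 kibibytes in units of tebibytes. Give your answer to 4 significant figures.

4.108e-6 TiB

1 KiB = 9.31323e-10 tebibytes.
Thus 4410.6 × 9.31323e-10 ≈ 4.108e-6 TiB.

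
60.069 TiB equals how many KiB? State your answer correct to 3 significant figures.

1 TiB = 1.07374e+9 KiB.
So 60.069 × 1.07374e+9 ≈ 6.45e+10 KiB.

6.45e+10 kibibytes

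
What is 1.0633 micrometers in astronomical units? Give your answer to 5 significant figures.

7.1077 × 10^-18 au

1 μm = 6.68459 × 10^-18 au.
1.0633 × 6.68459 × 10^-18 ≈ 7.1077 × 10^-18 au.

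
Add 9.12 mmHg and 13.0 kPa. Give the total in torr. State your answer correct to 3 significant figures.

107 torr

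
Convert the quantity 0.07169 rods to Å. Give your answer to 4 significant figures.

3.605e+9 Å

1 rod = 5.02920e+10 Å.
Then 0.07169 × 5.02920e+10 ≈ 3.605e+9 Å.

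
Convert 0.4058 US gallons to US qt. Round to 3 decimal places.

1 US gallon = 4.00000 US qt.
Then 0.4058 × 4.00000 ≈ 1.623 US qt.

1.623 US quarts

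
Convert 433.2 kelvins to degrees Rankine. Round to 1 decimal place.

°R = K × 9/5.
Applying the formula gives 779.8 °R.

779.8 degrees Rankine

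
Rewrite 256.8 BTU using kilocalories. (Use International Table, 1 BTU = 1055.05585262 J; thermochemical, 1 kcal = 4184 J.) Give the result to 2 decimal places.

1 British thermal unit = 0.252164 kcal.
Then 256.8 × 0.252164 ≈ 64.76 kcal.

64.76 kcal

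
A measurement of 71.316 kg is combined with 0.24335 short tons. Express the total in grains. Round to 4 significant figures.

71.316 kg = 1.10057 × 10^6 gr and 0.24335 short ton = 3.40690 × 10^6 gr.
1.10057 × 10^6 + 3.40690 × 10^6 ≈ 4.507 × 10^6 gr.

4.507 × 10^6 gr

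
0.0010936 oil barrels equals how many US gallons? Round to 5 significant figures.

1 oil barrel = 42.0000 US gallons.
So 0.0010936 × 42.0000 ≈ 0.045931 US gal.

0.045931 US gallons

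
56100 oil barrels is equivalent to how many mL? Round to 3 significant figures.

1 oil barrel = 158987 mL.
56100 × 158987 ≈ 8.92 × 10^9 mL.

8.92 × 10^9 milliliters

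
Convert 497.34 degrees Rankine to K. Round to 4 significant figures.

°R = K × 9/5.
Applying the formula gives 276.3 K.

276.3 K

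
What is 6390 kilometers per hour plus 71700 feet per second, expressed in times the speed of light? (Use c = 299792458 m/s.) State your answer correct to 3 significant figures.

6390 km/h = 5.92076 × 10^-6 c and 71700 ft/s = 7.28976 × 10^-5 c.
5.92076 × 10^-6 + 7.28976 × 10^-5 ≈ 7.88 × 10^-5 c.

7.88 × 10^-5 c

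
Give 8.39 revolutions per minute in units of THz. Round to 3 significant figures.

1.40e-13 THz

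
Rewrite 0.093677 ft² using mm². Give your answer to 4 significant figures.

1 ft² = 92903.0 mm².
0.093677 × 92903.0 ≈ 8703 mm².

8703 mm²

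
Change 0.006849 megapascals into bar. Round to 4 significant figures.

0.06849 bar

1 MPa = 10.0000 bar.
Thus 0.006849 × 10.0000 ≈ 0.06849 bar.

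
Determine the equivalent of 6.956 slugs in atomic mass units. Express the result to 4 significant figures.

1 slug = 8.78865e+27 atomic mass units.
6.956 × 8.78865e+27 ≈ 6.113e+28 u.

6.113e+28 atomic mass units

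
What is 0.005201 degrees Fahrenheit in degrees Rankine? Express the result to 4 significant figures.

°R = °F + 459.67.
Applying the formula gives 459.7 °R.

459.7 °R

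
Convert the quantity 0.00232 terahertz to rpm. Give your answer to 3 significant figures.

1.39e+11 rpm

1 THz = 6.00000e+13 rpm.
Thus 0.00232 × 6.00000e+13 ≈ 1.39e+11 rpm.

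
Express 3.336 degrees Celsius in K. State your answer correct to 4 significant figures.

276.5 kelvins

K = °C + 273.15.
Applying the formula gives 276.5 K.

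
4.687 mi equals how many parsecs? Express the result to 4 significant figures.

2.445 × 10^-13 pc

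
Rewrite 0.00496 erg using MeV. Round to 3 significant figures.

1 erg = 624151 megaelectronvolts.
Thus 0.00496 × 624151 ≈ 3100 MeV.

3100 megaelectronvolts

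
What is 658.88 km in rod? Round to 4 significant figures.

131000 rods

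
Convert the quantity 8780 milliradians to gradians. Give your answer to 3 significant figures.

559 grad

1 milliradian = 0.0636620 gradians.
Thus 8780 × 0.0636620 ≈ 559 grad.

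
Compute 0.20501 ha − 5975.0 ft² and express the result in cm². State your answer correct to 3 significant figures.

1.50e+7 square centimeters

0.20501 ha = 2.05010e+7 cm² and 5975.0 ft² = 5.55096e+6 cm².
2.05010e+7 − 5.55096e+6 ≈ 1.50e+7 cm².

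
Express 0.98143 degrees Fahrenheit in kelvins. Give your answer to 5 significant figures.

K = (°F + 459.67) × 5/9.
Applying the formula gives 255.92 K.

255.92 K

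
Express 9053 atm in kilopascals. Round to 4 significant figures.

917300 kPa

1 atmosphere = 101.325 kPa.
Then 9053 × 101.325 ≈ 917300 kPa.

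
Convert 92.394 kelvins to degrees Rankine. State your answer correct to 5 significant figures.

°R = K × 9/5.
Applying the formula gives 166.31 °R.

166.31 degrees Rankine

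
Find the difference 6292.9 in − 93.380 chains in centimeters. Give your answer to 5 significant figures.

-171870 centimeters

6292.9 in = 15984.0 cm and 93.380 chain = 187851 cm.
15984.0 − 187851 ≈ -171870 cm.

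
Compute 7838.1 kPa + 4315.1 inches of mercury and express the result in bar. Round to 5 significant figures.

224.51 bar

7838.1 kPa = 78.3810 bar and 4315.1 inHg = 146.126 bar.
78.3810 + 146.126 ≈ 224.51 bar.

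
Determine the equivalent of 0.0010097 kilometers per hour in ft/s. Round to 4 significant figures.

0.0009202 feet per second

1 km/h = 0.911344 feet per second.
So 0.0010097 × 0.911344 ≈ 0.0009202 ft/s.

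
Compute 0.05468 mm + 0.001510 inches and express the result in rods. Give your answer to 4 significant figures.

1.850 × 10^-5 rods

0.05468 mm = 1.08725 × 10^-5 rod and 0.001510 in = 7.62626 × 10^-6 rod.
1.08725 × 10^-5 + 7.62626 × 10^-6 ≈ 1.850 × 10^-5 rod.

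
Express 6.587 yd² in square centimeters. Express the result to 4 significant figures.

55080 cm²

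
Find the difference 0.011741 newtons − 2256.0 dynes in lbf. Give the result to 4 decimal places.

0.011741 N = 0.00263948 lbf and 2256.0 dyn = 0.00507169 lbf.
0.00263948 − 0.00507169 ≈ -0.0024 lbf.

-0.0024 lbf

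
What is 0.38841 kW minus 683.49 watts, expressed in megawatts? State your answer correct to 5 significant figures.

0.38841 kW = 0.000388410 MW and 683.49 W = 0.000683490 MW.
0.000388410 − 0.000683490 ≈ -0.00029508 MW.

-0.00029508 MW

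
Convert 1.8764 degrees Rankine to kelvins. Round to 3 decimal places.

1.042 K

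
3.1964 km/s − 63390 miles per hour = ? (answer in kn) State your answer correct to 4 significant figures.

3.1964 km/s = 6213.30 kn and 63390 mph = 55084.4 kn.
6213.30 − 55084.4 ≈ -48870 kn.

-48870 kn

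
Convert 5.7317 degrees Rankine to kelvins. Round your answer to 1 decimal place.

°R = K × 9/5.
Applying the formula gives 3.2 K.

3.2 K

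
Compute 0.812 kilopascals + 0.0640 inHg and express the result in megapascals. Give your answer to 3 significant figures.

0.812 kPa = 0.000812000 MPa and 0.0640 inHg = 0.000216729 MPa.
0.000812000 + 0.000216729 ≈ 0.00103 MPa.

0.00103 megapascals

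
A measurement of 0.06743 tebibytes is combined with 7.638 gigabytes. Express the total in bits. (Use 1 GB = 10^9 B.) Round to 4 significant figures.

6.542e+11 bit

0.06743 TiB = 5.93121e+11 bit and 7.638 GB = 6.11040e+10 bit.
5.93121e+11 + 6.11040e+10 ≈ 6.542e+11 bit.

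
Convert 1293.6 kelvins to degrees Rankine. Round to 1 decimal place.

2328.5 degrees Rankine

°R = K × 9/5.
Applying the formula gives 2328.5 °R.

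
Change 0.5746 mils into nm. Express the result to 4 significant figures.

14590 nm

1 mil = 25400.0 nanometers.
So 0.5746 × 25400.0 ≈ 14590 nm.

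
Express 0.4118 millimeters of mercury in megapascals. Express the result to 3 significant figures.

1 mmHg = 0.000133322 megapascals.
Thus 0.4118 × 0.000133322 ≈ 5.49e-5 MPa.

5.49e-5 MPa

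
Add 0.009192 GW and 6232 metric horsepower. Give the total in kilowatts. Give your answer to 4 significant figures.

0.009192 GW = 9192.00 kW and 6232 PS = 4583.63 kW.
9192.00 + 4583.63 ≈ 13780 kW.

13780 kilowatts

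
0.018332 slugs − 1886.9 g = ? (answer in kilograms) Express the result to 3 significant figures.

-1.62 kilograms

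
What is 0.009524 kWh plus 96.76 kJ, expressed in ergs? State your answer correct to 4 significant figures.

1.310 × 10^12 erg

0.009524 kWh = 3.42864 × 10^11 erg and 96.76 kJ = 9.67600 × 10^11 erg.
3.42864 × 10^11 + 9.67600 × 10^11 ≈ 1.310 × 10^12 erg.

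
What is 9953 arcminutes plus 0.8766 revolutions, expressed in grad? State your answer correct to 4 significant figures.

535.0 grad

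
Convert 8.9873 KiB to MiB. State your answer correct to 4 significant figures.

1 KiB = 0.0009765625 MiB.
So 8.9873 × 0.0009765625 ≈ 0.008777 MiB.

0.008777 mebibytes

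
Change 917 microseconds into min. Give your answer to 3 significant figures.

1.53 × 10^-5 min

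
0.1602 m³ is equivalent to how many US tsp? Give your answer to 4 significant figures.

1 m³ = 202884 US tsp.
Then 0.1602 × 202884 ≈ 32500 US tsp.

32500 US teaspoons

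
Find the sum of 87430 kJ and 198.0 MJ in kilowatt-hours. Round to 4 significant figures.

79.29 kWh

87430 kJ = 24.2861 kWh and 198.0 MJ = 55.0000 kWh.
24.2861 + 55.0000 ≈ 79.29 kWh.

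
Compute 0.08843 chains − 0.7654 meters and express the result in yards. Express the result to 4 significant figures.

0.08843 chain = 1.94546 yd and 0.7654 m = 0.837052 yd.
1.94546 − 0.837052 ≈ 1.108 yd.

1.108 yd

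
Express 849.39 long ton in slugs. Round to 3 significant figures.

59100 slugs

1 long ton = 69.6213 slug.
Thus 849.39 × 69.6213 ≈ 59100 slug.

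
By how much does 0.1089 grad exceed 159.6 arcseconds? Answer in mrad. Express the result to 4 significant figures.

0.9368 milliradians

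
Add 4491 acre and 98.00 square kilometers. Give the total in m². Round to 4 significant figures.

1.162e+8 square meters

4491 acre = 1.81744e+7 m² and 98.00 km² = 9.80000e+7 m².
1.81744e+7 + 9.80000e+7 ≈ 1.162e+8 m².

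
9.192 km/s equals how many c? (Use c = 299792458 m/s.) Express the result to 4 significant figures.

1 kilometer per second = 3.33564e-6 c.
So 9.192 × 3.33564e-6 ≈ 3.066e-5 c.

3.066e-5 times the speed of light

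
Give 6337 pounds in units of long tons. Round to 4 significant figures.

1 pound = 0.000446429 long ton.
Then 6337 × 0.000446429 ≈ 2.829 long ton.

2.829 long ton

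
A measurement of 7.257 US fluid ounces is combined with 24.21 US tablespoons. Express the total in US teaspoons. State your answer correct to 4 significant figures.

116.2 US tsp

7.257 US fl oz = 43.5420 US tsp and 24.21 US tbsp = 72.6300 US tsp.
43.5420 + 72.6300 ≈ 116.2 US tsp.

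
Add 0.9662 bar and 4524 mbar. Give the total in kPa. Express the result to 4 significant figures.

0.9662 bar = 96.6200 kPa and 4524 mbar = 452.400 kPa.
96.6200 + 452.400 ≈ 549.0 kPa.

549.0 kilopascals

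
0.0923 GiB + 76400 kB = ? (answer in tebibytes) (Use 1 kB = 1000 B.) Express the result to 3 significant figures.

0.000160 tebibytes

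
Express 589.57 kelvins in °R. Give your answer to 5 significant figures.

°R = K × 9/5.
Applying the formula gives 1061.2 °R.

1061.2 °R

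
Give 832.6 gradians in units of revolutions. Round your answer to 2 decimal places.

2.08 rev

1 grad = 0.00250000 revolutions.
Then 832.6 × 0.00250000 ≈ 2.08 rev.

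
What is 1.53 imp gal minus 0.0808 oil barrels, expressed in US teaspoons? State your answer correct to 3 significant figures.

1.53 imp gal = 1411.16 US tsp and 0.0808 bbl = 2606.28 US tsp.
1411.16 − 2606.28 ≈ -1200 US tsp.

-1200 US teaspoons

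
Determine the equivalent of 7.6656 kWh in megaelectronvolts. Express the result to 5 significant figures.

1 kWh = 2.24694 × 10^19 MeV.
7.6656 × 2.24694 × 10^19 ≈ 1.7224 × 10^20 MeV.

1.7224 × 10^20 MeV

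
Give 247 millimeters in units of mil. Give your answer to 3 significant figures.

9720 mil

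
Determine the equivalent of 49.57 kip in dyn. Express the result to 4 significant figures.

1 kip = 4.44822 × 10^8 dynes.
So 49.57 × 4.44822 × 10^8 ≈ 2.205 × 10^10 dyn.

2.205 × 10^10 dynes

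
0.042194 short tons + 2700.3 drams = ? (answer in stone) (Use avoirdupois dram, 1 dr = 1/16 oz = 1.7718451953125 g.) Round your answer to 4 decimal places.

6.7811 st

0.042194 short ton = 6.02771 st and 2700.3 dr = 0.753432 st.
6.02771 + 0.753432 ≈ 6.7811 st.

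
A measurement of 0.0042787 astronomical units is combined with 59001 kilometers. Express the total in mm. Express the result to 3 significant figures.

0.0042787 au = 6.40084 × 10^11 mm and 59001 km = 5.90010 × 10^10 mm.
6.40084 × 10^11 + 5.90010 × 10^10 ≈ 6.99 × 10^11 mm.

6.99 × 10^11 mm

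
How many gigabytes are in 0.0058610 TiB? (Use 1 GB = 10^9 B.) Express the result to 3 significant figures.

1 TiB = 1099.51 GB.
So 0.0058610 × 1099.51 ≈ 6.44 GB.

6.44 gigabytes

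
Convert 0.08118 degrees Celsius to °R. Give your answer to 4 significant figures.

491.8 °R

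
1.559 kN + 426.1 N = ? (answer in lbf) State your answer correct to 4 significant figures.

1.559 kN = 350.477 lbf and 426.1 N = 95.7911 lbf.
350.477 + 95.7911 ≈ 446.3 lbf.

446.3 lbf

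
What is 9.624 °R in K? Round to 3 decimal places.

5.347 kelvins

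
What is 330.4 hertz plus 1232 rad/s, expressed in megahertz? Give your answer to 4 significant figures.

330.4 Hz = 0.000330400 MHz and 1232 rad/s = 0.000196079 MHz.
0.000330400 + 0.000196079 ≈ 0.0005265 MHz.

0.0005265 MHz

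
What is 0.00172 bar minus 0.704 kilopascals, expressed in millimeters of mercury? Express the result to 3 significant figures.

0.00172 bar = 1.29011 mmHg and 0.704 kPa = 5.28043 mmHg.
1.29011 − 5.28043 ≈ -3.99 mmHg.

-3.99 millimeters of mercury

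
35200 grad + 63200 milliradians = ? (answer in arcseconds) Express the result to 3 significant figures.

35200 grad = 1.14048 × 10^8 arcsec and 63200 mrad = 1.30359 × 10^7 arcsec.
1.14048 × 10^8 + 1.30359 × 10^7 ≈ 1.27 × 10^8 arcsec.

1.27 × 10^8 arcsec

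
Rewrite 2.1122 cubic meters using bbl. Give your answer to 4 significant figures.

13.29 oil barrels

1 cubic meter = 6.28981 oil barrels.
Then 2.1122 × 6.28981 ≈ 13.29 bbl.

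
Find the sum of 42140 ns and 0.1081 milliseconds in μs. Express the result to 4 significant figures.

150.2 μs

42140 ns = 42.1400 μs and 0.1081 ms = 108.100 μs.
42.1400 + 108.100 ≈ 150.2 μs.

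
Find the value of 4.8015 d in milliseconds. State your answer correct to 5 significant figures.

1 day = 8.64000e+7 milliseconds.
Then 4.8015 × 8.64000e+7 ≈ 4.1485e+8 ms.

4.1485e+8 ms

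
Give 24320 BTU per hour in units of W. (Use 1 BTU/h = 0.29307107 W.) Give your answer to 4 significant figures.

1 BTU/h = 0.293071 watts.
So 24320 × 0.293071 ≈ 7127 W.

7127 W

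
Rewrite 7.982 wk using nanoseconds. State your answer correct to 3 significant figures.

4.83e+15 nanoseconds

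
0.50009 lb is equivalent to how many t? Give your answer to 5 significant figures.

0.00022684 metric tons

1 lb = 0.000453592 metric tons.
So 0.50009 × 0.000453592 ≈ 0.00022684 t.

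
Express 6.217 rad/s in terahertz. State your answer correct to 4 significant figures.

9.895e-13 terahertz

1 radian per second = 1.59155e-13 THz.
So 6.217 × 1.59155e-13 ≈ 9.895e-13 THz.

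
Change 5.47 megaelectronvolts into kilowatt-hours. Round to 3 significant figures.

2.43 × 10^-19 kilowatt-hours

1 megaelectronvolt = 4.45049 × 10^-20 kWh.
Then 5.47 × 4.45049 × 10^-20 ≈ 2.43 × 10^-19 kWh.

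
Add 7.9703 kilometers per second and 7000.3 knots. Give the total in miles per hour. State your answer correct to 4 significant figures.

7.9703 km/s = 17829.1 mph and 7000.3 kn = 8055.80 mph.
17829.1 + 8055.80 ≈ 25880 mph.

25880 mph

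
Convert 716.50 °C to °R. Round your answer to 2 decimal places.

1781.37 °R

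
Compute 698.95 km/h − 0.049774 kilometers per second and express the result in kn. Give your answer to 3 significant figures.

698.95 km/h = 377.403 kn and 0.049774 km/s = 96.7529 kn.
377.403 − 96.7529 ≈ 281 kn.

281 kn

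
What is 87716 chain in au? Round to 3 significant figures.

1 chain = 1.34473e-10 au.
So 87716 × 1.34473e-10 ≈ 1.18e-5 au.

1.18e-5 astronomical units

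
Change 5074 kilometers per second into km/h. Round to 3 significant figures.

1 kilometer per second = 3600.00 km/h.
5074 × 3600.00 ≈ 1.83e+7 km/h.

1.83e+7 km/h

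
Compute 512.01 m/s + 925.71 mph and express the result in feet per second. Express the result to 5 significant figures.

3037.5 ft/s

512.01 m/s = 1679.82 ft/s and 925.71 mph = 1357.71 ft/s.
1679.82 + 1357.71 ≈ 3037.5 ft/s.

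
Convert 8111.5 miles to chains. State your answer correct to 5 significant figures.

1 mi = 80.0000 chain.
Then 8111.5 × 80.0000 ≈ 648920 chain.

648920 chains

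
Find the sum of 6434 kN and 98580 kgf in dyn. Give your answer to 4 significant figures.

7.401 × 10^11 dynes

6434 kN = 6.43400 × 10^11 dyn and 98580 kgf = 9.66740 × 10^10 dyn.
6.43400 × 10^11 + 9.66740 × 10^10 ≈ 7.401 × 10^11 dyn.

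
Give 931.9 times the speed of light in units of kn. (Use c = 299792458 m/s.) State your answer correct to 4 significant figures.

1 speed of light = 5.82750e+8 knots.
Then 931.9 × 5.82750e+8 ≈ 5.431e+11 kn.

5.431e+11 kn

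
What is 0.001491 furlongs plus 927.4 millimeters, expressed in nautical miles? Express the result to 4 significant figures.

0.001491 furlong = 0.000161955 nmi and 927.4 mm = 0.000500756 nmi.
0.000161955 + 0.000500756 ≈ 0.0006627 nmi.

0.0006627 nmi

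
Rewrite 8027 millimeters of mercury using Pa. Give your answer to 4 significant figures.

1.070 × 10^6 pascals

1 millimeter of mercury = 133.322 Pa.
So 8027 × 133.322 ≈ 1.070 × 10^6 Pa.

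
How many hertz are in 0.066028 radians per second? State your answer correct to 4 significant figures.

1 rad/s = 0.159155 hertz.
So 0.066028 × 0.159155 ≈ 0.01051 Hz.

0.01051 Hz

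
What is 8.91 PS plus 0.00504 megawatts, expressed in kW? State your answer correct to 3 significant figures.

8.91 PS = 6.55329 kW and 0.00504 MW = 5.04000 kW.
6.55329 + 5.04000 ≈ 11.6 kW.

11.6 kW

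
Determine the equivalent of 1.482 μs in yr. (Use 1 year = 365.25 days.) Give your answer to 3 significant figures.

1 microsecond = 3.16881 × 10^-14 yr.
Thus 1.482 × 3.16881 × 10^-14 ≈ 4.70 × 10^-14 yr.

4.70 × 10^-14 years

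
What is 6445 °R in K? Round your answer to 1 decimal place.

3580.6 K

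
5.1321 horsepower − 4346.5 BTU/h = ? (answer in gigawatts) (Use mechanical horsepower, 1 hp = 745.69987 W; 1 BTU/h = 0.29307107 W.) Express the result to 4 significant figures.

2.553e-6 GW

5.1321 hp = 3.82701e-6 GW and 4346.5 BTU/h = 1.27383e-6 GW.
3.82701e-6 − 1.27383e-6 ≈ 2.553e-6 GW.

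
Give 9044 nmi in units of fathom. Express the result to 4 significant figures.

1 nautical mile = 1012.69 fathom.
So 9044 × 1012.69 ≈ 9.159 × 10^6 fathom.

9.159 × 10^6 fathoms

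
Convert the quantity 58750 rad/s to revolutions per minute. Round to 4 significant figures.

1 radian per second = 9.54930 revolutions per minute.
Thus 58750 × 9.54930 ≈ 561000 rpm.

561000 rpm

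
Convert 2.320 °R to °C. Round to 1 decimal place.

°R = (°C + 273.15) × 9/5.
Applying the formula gives -271.9 °C.

-271.9 °C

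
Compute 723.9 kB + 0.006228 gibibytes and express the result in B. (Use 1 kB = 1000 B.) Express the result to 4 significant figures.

7.411e+6 B

723.9 kB = 723900 B and 0.006228 GiB = 6.68726e+6 B.
723900 + 6.68726e+6 ≈ 7.411e+6 B.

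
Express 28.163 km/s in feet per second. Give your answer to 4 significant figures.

92400 ft/s

1 kilometer per second = 3280.84 feet per second.
So 28.163 × 3280.84 ≈ 92400 ft/s.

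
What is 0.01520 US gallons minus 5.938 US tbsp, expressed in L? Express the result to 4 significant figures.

0.01520 US gal = 0.0575383 L and 5.938 US tbsp = 0.0878038 L.
0.0575383 − 0.0878038 ≈ -0.03027 L.

-0.03027 L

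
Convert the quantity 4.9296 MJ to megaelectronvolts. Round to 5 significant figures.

1 megajoule = 6.24151 × 10^18 MeV.
4.9296 × 6.24151 × 10^18 ≈ 3.0768 × 10^19 MeV.

3.0768 × 10^19 MeV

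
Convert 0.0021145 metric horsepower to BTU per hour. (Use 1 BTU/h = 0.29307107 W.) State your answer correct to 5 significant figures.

5.3066 BTU per hour

1 PS = 2509.63 BTU per hour.
Thus 0.0021145 × 2509.63 ≈ 5.3066 BTU/h.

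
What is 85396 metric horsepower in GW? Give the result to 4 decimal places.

1 PS = 7.35499 × 10^-7 gigawatts.
Then 85396 × 7.35499 × 10^-7 ≈ 0.0628 GW.

0.0628 GW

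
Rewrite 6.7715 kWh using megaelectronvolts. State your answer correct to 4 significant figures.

1.522 × 10^20 MeV

1 kilowatt-hour = 2.24694 × 10^19 MeV.
So 6.7715 × 2.24694 × 10^19 ≈ 1.522 × 10^20 MeV.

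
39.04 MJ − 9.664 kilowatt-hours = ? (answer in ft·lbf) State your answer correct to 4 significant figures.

3.134 × 10^6 ft·lbf

39.04 MJ = 2.87944 × 10^7 ft·lbf and 9.664 kWh = 2.56601 × 10^7 ft·lbf.
2.87944 × 10^7 − 2.56601 × 10^7 ≈ 3.134 × 10^6 ft·lbf.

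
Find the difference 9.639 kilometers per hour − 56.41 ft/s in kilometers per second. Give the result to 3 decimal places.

9.639 km/h = 0.00267750 km/s and 56.41 ft/s = 0.0171938 km/s.
0.00267750 − 0.0171938 ≈ -0.015 km/s.

-0.015 km/s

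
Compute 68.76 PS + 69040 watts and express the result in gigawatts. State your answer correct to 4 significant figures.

0.0001196 gigawatts

68.76 PS = 5.05729 × 10^-5 GW and 69040 W = 6.90400 × 10^-5 GW.
5.05729 × 10^-5 + 6.90400 × 10^-5 ≈ 0.0001196 GW.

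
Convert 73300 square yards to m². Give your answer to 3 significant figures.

61300 m²

1 square yard = 0.836127 m².
73300 × 0.836127 ≈ 61300 m².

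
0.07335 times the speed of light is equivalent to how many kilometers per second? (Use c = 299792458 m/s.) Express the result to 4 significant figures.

21990 km/s

1 c = 299792 kilometers per second.
So 0.07335 × 299792 ≈ 21990 km/s.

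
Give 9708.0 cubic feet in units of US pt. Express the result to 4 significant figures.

581000 US pints

1 ft³ = 59.8442 US pt.
So 9708.0 × 59.8442 ≈ 581000 US pt.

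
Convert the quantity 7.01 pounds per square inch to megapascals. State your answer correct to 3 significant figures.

0.0483 MPa

1 pound per square inch = 0.00689476 MPa.
Thus 7.01 × 0.00689476 ≈ 0.0483 MPa.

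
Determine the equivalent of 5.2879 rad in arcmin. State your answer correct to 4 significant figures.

18180 arcminutes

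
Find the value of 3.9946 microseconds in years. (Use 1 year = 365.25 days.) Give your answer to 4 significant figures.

1.266 × 10^-13 yr

1 microsecond = 3.16881 × 10^-14 yr.
3.9946 × 3.16881 × 10^-14 ≈ 1.266 × 10^-13 yr.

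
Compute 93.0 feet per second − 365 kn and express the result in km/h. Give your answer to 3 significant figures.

93.0 ft/s = 102.047 km/h and 365 kn = 675.980 km/h.
102.047 − 675.980 ≈ -574 km/h.

-574 km/h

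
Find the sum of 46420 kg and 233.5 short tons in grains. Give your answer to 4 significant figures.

3.985 × 10^9 grains

46420 kg = 7.16370 × 10^8 gr and 233.5 short ton = 3.26900 × 10^9 gr.
7.16370 × 10^8 + 3.26900 × 10^9 ≈ 3.985 × 10^9 gr.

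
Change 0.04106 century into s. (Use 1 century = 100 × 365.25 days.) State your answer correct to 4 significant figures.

1 century = 3.15576e+9 s.
Thus 0.04106 × 3.15576e+9 ≈ 1.296e+8 s.

1.296e+8 s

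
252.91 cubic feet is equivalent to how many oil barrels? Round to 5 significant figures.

1 cubic foot = 0.178108 bbl.
Then 252.91 × 0.178108 ≈ 45.045 bbl.

45.045 bbl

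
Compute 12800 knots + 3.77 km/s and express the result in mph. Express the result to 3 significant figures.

23200 mph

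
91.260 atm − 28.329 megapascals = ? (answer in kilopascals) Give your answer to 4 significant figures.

91.260 atm = 9246.92 kPa and 28.329 MPa = 28329.0 kPa.
9246.92 − 28329.0 ≈ -19080 kPa.

-19080 kilopascals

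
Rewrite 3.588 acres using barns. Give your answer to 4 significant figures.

1 acre = 4.04686 × 10^31 barn.
3.588 × 4.04686 × 10^31 ≈ 1.452 × 10^32 barn.

1.452 × 10^32 barn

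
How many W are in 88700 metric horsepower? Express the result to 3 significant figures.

6.52 × 10^7 W

1 metric horsepower = 735.499 W.
88700 × 735.499 ≈ 6.52 × 10^7 W.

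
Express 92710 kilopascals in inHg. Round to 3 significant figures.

1 kilopascal = 0.295300 inches of mercury.
Then 92710 × 0.295300 ≈ 27400 inHg.

27400 inches of mercury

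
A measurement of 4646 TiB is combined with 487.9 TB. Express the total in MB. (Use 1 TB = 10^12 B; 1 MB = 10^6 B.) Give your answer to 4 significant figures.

5.596e+9 MB

4646 TiB = 5.10833e+9 MB and 487.9 TB = 4.87900e+8 MB.
5.10833e+9 + 4.87900e+8 ≈ 5.596e+9 MB.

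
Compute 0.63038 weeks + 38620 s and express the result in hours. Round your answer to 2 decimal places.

116.63 h

0.63038 wk = 105.904 h and 38620 s = 10.7278 h.
105.904 + 10.7278 ≈ 116.63 h.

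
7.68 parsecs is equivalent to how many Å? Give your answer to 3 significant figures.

2.37 × 10^27 Å

1 parsec = 3.08568 × 10^26 angstroms.
7.68 × 3.08568 × 10^26 ≈ 2.37 × 10^27 Å.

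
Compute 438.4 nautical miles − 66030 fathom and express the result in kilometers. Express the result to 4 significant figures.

691.2 km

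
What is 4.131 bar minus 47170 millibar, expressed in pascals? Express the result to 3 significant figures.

4.131 bar = 413100 Pa and 47170 mbar = 4.71700 × 10^6 Pa.
413100 − 4.71700 × 10^6 ≈ -4.30 × 10^6 Pa.

-4.30 × 10^6 pascals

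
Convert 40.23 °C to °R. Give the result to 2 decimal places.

564.08 degrees Rankine

°R = (°C + 273.15) × 9/5.
Applying the formula gives 564.08 °R.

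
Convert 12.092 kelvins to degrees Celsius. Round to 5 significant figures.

K = °C + 273.15.
Applying the formula gives -261.06 °C.

-261.06 °C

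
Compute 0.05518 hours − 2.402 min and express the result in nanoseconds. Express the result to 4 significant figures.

5.453 × 10^10 ns

0.05518 h = 1.98648 × 10^11 ns and 2.402 min = 1.44120 × 10^11 ns.
1.98648 × 10^11 − 1.44120 × 10^11 ≈ 5.453 × 10^10 ns.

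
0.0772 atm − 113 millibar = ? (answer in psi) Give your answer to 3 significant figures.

0.0772 atm = 1.13453 psi and 113 mbar = 1.63893 psi.
1.13453 − 1.63893 ≈ -0.504 psi.

-0.504 psi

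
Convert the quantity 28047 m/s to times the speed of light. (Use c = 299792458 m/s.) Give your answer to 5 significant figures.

9.3555e-5 c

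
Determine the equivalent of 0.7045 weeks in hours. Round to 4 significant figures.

1 wk = 168.000 h.
So 0.7045 × 168.000 ≈ 118.4 h.

118.4 hours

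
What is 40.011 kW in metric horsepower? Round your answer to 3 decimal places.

1 kilowatt = 1.35962 metric horsepower.
Then 40.011 × 1.35962 ≈ 54.400 PS.

54.400 PS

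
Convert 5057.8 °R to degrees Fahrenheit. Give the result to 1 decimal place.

°R = °F + 459.67.
Applying the formula gives 4598.1 °F.

4598.1 degrees Fahrenheit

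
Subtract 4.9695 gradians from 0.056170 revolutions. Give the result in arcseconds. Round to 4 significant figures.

56700 arcsec

0.056170 rev = 72796.3 arcsec and 4.9695 grad = 16101.2 arcsec.
72796.3 − 16101.2 ≈ 56700 arcsec.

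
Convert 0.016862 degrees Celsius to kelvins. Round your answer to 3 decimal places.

K = °C + 273.15.
Applying the formula gives 273.167 K.

273.167 kelvins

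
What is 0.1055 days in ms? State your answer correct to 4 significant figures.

9.115e+6 milliseconds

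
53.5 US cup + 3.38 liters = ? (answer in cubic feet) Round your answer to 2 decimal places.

0.57 ft³

53.5 US cup = 0.446994 ft³ and 3.38 L = 0.119364 ft³.
0.446994 + 0.119364 ≈ 0.57 ft³.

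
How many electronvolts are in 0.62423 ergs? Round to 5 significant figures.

3.8961 × 10^11 eV

1 erg = 6.24151 × 10^11 eV.
Then 0.62423 × 6.24151 × 10^11 ≈ 3.8961 × 10^11 eV.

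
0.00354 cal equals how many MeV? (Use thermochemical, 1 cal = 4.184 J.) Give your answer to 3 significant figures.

1 cal = 2.61145e+13 MeV.
Thus 0.00354 × 2.61145e+13 ≈ 9.24e+10 MeV.

9.24e+10 megaelectronvolts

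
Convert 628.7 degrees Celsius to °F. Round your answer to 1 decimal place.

1163.7 °F

°F = °C × 9/5 + 32.
Applying the formula gives 1163.7 °F.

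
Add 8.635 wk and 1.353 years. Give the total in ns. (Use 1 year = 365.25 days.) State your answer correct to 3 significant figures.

8.635 wk = 5.22245e+15 ns and 1.353 yr = 4.26974e+16 ns.
5.22245e+15 + 4.26974e+16 ≈ 4.79e+16 ns.

4.79e+16 ns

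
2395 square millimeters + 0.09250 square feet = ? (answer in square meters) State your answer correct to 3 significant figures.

0.0110 square meters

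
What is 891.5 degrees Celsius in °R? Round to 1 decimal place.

°R = (°C + 273.15) × 9/5.
Applying the formula gives 2096.4 °R.

2096.4 degrees Rankine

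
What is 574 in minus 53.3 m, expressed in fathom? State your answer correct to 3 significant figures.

574 in = 7.97222 fathom and 53.3 m = 29.1448 fathom.
7.97222 − 29.1448 ≈ -21.2 fathom.

-21.2 fathoms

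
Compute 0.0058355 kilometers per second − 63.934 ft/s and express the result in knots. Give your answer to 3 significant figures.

-26.5 knots

0.0058355 km/s = 11.3433 kn and 63.934 ft/s = 37.8799 kn.
11.3433 − 37.8799 ≈ -26.5 kn.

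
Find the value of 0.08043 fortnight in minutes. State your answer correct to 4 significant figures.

1 fortnight = 20160.0 min.
So 0.08043 × 20160.0 ≈ 1621 min.

1621 minutes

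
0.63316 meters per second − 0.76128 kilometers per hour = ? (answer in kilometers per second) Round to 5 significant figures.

0.63316 m/s = 0.000633160 km/s and 0.76128 km/h = 0.000211467 km/s.
0.000633160 − 0.000211467 ≈ 0.00042169 km/s.

0.00042169 km/s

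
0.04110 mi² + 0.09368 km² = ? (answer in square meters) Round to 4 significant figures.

0.04110 mi² = 106449 m² and 0.09368 km² = 93680.0 m².
106449 + 93680.0 ≈ 200100 m².

200100 m²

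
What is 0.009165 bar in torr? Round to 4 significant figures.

6.874 torr

1 bar = 750.062 torr.
Thus 0.009165 × 750.062 ≈ 6.874 torr.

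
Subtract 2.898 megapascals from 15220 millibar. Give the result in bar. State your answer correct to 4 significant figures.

15220 mbar = 15.2200 bar and 2.898 MPa = 28.9800 bar.
15.2200 − 28.9800 ≈ -13.76 bar.

-13.76 bar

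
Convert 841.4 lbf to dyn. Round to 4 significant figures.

3.743e+8 dyn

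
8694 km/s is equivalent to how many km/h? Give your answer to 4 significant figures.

1 kilometer per second = 3600.00 km/h.
Thus 8694 × 3600.00 ≈ 3.130 × 10^7 km/h.

3.130 × 10^7 km/h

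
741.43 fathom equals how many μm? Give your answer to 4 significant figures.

1.356 × 10^9 micrometers

1 fathom = 1.82880 × 10^6 μm.
So 741.43 × 1.82880 × 10^6 ≈ 1.356 × 10^9 μm.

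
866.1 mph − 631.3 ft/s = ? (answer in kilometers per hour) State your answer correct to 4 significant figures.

701.1 km/h

866.1 mph = 1393.85 km/h and 631.3 ft/s = 692.713 km/h.
1393.85 − 692.713 ≈ 701.1 km/h.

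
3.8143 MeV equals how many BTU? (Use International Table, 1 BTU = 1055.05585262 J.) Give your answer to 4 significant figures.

1 megaelectronvolt = 1.51857e-16 BTU.
So 3.8143 × 1.51857e-16 ≈ 5.792e-16 BTU.

5.792e-16 BTU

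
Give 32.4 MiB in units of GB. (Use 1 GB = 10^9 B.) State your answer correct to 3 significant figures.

0.0340 GB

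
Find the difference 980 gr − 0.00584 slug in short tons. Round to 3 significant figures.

-2.39 × 10^-5 short tons

980 gr = 7.00000 × 10^-5 short ton and 0.00584 slug = 9.39482 × 10^-5 short ton.
7.00000 × 10^-5 − 9.39482 × 10^-5 ≈ -2.39 × 10^-5 short ton.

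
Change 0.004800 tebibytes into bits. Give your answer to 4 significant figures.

4.222 × 10^10 bit

1 tebibyte = 8.79609 × 10^12 bits.
Thus 0.004800 × 8.79609 × 10^12 ≈ 4.222 × 10^10 bit.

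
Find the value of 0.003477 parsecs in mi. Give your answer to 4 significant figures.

1 parsec = 1.91735e+13 miles.
So 0.003477 × 1.91735e+13 ≈ 6.667e+10 mi.

6.667e+10 mi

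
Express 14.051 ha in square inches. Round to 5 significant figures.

2.1779e+8 in²

1 hectare = 1.55000e+7 in².
14.051 × 1.55000e+7 ≈ 2.1779e+8 in².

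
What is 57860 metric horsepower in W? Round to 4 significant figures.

4.256e+7 W

1 PS = 735.499 W.
So 57860 × 735.499 ≈ 4.256e+7 W.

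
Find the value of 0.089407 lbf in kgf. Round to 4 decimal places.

0.0406 kilograms-force

1 pound-force = 0.453592 kgf.
Thus 0.089407 × 0.453592 ≈ 0.0406 kgf.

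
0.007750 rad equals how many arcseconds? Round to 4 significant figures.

1599 arcseconds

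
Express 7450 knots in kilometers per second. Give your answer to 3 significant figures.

3.83 km/s

1 kn = 0.000514444 km/s.
7450 × 0.000514444 ≈ 3.83 km/s.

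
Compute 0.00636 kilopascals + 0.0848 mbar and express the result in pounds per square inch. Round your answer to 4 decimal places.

0.0022 pounds per square inch

0.00636 kPa = 0.000922440 psi and 0.0848 mbar = 0.00122992 psi.
0.000922440 + 0.00122992 ≈ 0.0022 psi.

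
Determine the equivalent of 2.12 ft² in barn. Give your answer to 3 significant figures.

1 square foot = 9.29030 × 10^26 barn.
Then 2.12 × 9.29030 × 10^26 ≈ 1.97 × 10^27 barn.

1.97 × 10^27 barn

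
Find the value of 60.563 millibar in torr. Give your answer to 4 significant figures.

1 millibar = 0.750062 torr.
So 60.563 × 0.750062 ≈ 45.43 torr.

45.43 torr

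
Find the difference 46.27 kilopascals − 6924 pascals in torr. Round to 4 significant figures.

46.27 kPa = 347.054 torr and 6924 Pa = 51.9343 torr.
347.054 − 51.9343 ≈ 295.1 torr.

295.1 torr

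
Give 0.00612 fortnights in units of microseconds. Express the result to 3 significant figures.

7.40 × 10^9 μs

1 fortnight = 1.20960 × 10^12 microseconds.
0.00612 × 1.20960 × 10^12 ≈ 7.40 × 10^9 μs.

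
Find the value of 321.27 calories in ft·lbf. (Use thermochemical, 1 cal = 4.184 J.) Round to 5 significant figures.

991.43 ft·lbf

1 cal = 3.08596 foot-pounds.
Then 321.27 × 3.08596 ≈ 991.43 ft·lbf.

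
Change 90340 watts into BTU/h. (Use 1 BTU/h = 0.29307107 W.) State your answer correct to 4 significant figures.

308300 BTU/h

1 W = 3.41214 BTU per hour.
Thus 90340 × 3.41214 ≈ 308300 BTU/h.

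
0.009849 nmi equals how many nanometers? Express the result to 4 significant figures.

1 nmi = 1.85200e+12 nm.
Then 0.009849 × 1.85200e+12 ≈ 1.824e+10 nm.

1.824e+10 nm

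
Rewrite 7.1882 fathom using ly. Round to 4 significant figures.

1 fathom = 1.93304 × 10^-16 ly.
7.1882 × 1.93304 × 10^-16 ≈ 1.390 × 10^-15 ly.

1.390 × 10^-15 ly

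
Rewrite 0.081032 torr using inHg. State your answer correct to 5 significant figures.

0.0031902 inHg

1 torr = 0.0393701 inches of mercury.
Then 0.081032 × 0.0393701 ≈ 0.0031902 inHg.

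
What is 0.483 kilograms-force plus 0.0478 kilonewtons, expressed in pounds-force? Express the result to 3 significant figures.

0.483 kgf = 1.06483 lbf and 0.0478 kN = 10.7459 lbf.
1.06483 + 10.7459 ≈ 11.8 lbf.

11.8 lbf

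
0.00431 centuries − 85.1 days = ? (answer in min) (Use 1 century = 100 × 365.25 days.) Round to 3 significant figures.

104000 min

0.00431 century = 226689 min and 85.1 d = 122544 min.
226689 − 122544 ≈ 104000 min.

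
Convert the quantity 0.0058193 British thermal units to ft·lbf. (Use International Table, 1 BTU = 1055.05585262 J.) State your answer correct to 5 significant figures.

1 BTU = 778.169 foot-pounds.
So 0.0058193 × 778.169 ≈ 4.5284 ft·lbf.

4.5284 ft·lbf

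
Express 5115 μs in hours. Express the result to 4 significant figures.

1 microsecond = 2.77778 × 10^-10 h.
Then 5115 × 2.77778 × 10^-10 ≈ 1.421 × 10^-6 h.

1.421 × 10^-6 h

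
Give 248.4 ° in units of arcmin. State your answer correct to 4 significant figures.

14900 arcmin

1 degree = 60.0000 arcmin.
So 248.4 × 60.0000 ≈ 14900 arcmin.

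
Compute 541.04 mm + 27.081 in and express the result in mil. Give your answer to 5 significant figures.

541.04 mm = 21300.8 mil and 27.081 in = 27081.0 mil.
21300.8 + 27081.0 ≈ 48382 mil.

48382 mil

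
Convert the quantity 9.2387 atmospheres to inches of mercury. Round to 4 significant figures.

1 atm = 29.9213 inHg.
9.2387 × 29.9213 ≈ 276.4 inHg.

276.4 inches of mercury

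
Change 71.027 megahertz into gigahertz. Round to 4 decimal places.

1 megahertz = 0.00100000 gigahertz.
Thus 71.027 × 0.00100000 ≈ 0.0710 GHz.

0.0710 GHz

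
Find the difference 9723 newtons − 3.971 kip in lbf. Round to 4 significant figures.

-1785 pounds-force

9723 N = 2185.82 lbf and 3.971 kip = 3971.00 lbf.
2185.82 − 3971.00 ≈ -1785 lbf.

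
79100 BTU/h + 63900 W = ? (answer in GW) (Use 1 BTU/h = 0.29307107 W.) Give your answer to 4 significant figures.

8.708e-5 GW

79100 BTU/h = 2.31819e-5 GW and 63900 W = 6.39000e-5 GW.
2.31819e-5 + 6.39000e-5 ≈ 8.708e-5 GW.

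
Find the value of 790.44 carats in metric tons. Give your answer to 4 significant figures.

0.0001581 t

1 ct = 2.00000 × 10^-7 metric tons.
Thus 790.44 × 2.00000 × 10^-7 ≈ 0.0001581 t.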